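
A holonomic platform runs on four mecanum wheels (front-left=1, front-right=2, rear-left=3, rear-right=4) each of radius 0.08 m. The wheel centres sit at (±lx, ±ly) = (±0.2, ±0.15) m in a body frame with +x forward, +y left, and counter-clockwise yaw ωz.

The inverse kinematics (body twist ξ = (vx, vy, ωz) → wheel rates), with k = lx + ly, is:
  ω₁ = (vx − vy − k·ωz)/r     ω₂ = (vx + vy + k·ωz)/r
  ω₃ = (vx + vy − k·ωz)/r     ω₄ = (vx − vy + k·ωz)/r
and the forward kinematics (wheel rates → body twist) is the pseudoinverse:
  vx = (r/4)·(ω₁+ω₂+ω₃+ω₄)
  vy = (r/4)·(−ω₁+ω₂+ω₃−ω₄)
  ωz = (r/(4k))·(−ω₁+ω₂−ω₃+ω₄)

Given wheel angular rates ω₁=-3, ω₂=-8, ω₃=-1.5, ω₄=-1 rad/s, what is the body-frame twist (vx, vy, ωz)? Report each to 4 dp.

k = lx + ly = 0.2 + 0.15 = 0.3500
ω₁+ω₂+ω₃+ω₄ = -13.5000  →  vx = (0.08/4)·-13.5000 = -0.2700
−ω₁+ω₂+ω₃−ω₄ = -5.5000  →  vy = (0.08/4)·-5.5000 = -0.1100
−ω₁+ω₂−ω₃+ω₄ = -4.5000  →  ωz = (0.08/1.4000)·-4.5000 = -0.2571

(-0.2700, -0.1100, -0.2571)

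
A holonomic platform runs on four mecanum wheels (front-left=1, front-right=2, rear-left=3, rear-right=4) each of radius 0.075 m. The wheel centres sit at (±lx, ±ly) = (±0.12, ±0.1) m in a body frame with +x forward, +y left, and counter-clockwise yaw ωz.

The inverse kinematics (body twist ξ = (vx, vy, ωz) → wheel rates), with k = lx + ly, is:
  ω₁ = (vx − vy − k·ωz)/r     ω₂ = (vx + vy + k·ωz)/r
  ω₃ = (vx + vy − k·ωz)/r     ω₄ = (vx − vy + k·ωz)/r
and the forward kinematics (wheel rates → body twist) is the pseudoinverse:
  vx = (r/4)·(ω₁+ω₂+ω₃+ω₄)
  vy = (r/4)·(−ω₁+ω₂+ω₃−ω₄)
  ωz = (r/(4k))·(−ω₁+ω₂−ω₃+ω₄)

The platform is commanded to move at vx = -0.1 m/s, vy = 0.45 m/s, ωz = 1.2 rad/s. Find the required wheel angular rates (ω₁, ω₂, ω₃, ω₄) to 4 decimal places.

(-10.8533, 8.1867, 1.1467, -3.8133)

k = lx + ly = 0.12 + 0.1 = 0.2200;  k·ωz = 0.2200·1.2 = 0.2640
ω₁ (FL) = (vx − vy − k·ωz)/r = -0.8140/0.075 = -10.8533
ω₂ (FR) = (vx + vy + k·ωz)/r = 0.6140/0.075 = 8.1867
ω₃ (RL) = (vx + vy − k·ωz)/r = 0.0860/0.075 = 1.1467
ω₄ (RR) = (vx − vy + k·ωz)/r = -0.2860/0.075 = -3.8133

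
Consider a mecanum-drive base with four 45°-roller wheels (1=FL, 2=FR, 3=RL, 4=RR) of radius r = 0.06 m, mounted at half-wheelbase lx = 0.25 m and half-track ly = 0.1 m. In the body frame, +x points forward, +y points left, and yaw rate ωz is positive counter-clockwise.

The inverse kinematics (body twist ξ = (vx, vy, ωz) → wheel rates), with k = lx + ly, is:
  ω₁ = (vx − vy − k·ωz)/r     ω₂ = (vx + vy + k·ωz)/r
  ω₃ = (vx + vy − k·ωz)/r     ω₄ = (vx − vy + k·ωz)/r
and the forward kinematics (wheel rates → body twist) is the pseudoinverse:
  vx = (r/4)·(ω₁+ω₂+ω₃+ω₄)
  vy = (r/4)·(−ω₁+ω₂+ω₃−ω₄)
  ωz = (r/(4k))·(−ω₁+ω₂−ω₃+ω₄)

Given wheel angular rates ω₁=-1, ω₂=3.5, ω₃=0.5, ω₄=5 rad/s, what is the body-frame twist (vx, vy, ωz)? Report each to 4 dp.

(0.1200, 0.0000, 0.3857)

k = lx + ly = 0.25 + 0.1 = 0.3500
ω₁+ω₂+ω₃+ω₄ = 8.0000  →  vx = (0.06/4)·8.0000 = 0.1200
−ω₁+ω₂+ω₃−ω₄ = 0.0000  →  vy = (0.06/4)·0.0000 = 0.0000
−ω₁+ω₂−ω₃+ω₄ = 9.0000  →  ωz = (0.06/1.4000)·9.0000 = 0.3857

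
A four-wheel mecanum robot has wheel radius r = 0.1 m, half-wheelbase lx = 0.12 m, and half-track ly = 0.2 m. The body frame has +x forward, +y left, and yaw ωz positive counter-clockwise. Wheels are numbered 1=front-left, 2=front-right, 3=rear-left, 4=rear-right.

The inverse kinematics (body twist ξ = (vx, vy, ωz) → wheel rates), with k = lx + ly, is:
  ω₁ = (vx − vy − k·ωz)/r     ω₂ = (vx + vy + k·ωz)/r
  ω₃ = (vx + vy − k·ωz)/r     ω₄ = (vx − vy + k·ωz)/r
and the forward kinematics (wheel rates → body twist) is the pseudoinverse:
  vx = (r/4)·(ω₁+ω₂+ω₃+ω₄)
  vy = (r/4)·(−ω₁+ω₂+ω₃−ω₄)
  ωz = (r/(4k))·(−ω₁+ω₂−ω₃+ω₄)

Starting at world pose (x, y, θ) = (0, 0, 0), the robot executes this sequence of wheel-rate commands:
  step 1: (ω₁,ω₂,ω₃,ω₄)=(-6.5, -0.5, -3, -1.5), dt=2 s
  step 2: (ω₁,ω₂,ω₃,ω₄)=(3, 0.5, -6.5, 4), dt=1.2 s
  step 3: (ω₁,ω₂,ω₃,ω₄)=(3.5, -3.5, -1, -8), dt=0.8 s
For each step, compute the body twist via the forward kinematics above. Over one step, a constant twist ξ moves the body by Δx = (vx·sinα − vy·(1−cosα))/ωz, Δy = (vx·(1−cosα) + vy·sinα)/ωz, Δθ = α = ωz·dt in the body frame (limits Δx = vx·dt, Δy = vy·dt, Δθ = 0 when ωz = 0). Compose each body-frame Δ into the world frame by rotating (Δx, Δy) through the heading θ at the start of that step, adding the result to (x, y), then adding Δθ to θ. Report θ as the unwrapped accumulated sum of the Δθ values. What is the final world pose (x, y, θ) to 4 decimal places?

step 1: ξ=(vx,vy,ωz)=(-0.2875, 0.1125, 0.5859), dt=2.0 → body Δ=(-0.5696, -0.1232, 1.1719) → world pose (-0.5696, -0.1232, 1.1719)
step 2: ξ=(vx,vy,ωz)=(0.0250, -0.3250, 0.6250), dt=1.2 → body Δ=(0.1668, -0.3437, 0.7500) → world pose (-0.1880, -0.1030, 1.9219)
step 3: ξ=(vx,vy,ωz)=(-0.2250, 0.0000, -1.0938), dt=0.8 → body Δ=(-0.1579, 0.0739, -0.8750) → world pose (-0.2031, -0.2766, 1.0469)

(-0.2031, -0.2766, 1.0469)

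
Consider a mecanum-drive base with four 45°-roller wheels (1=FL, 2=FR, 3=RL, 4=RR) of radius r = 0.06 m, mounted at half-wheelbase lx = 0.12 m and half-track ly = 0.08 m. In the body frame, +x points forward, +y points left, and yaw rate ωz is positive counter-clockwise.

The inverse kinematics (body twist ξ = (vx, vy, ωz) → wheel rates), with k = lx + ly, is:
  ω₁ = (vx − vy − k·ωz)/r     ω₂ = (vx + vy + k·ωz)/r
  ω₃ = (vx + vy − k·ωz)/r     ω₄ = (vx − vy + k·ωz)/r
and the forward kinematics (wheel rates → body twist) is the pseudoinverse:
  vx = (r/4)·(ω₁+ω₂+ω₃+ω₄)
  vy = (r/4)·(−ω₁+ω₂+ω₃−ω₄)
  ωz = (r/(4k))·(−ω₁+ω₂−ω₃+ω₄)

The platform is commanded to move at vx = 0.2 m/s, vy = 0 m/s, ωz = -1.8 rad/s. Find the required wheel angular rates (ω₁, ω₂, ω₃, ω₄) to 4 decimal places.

k = lx + ly = 0.12 + 0.08 = 0.2000;  k·ωz = 0.2000·-1.8 = -0.3600
ω₁ (FL) = (vx − vy − k·ωz)/r = 0.5600/0.06 = 9.3333
ω₂ (FR) = (vx + vy + k·ωz)/r = -0.1600/0.06 = -2.6667
ω₃ (RL) = (vx + vy − k·ωz)/r = 0.5600/0.06 = 9.3333
ω₄ (RR) = (vx − vy + k·ωz)/r = -0.1600/0.06 = -2.6667

(9.3333, -2.6667, 9.3333, -2.6667)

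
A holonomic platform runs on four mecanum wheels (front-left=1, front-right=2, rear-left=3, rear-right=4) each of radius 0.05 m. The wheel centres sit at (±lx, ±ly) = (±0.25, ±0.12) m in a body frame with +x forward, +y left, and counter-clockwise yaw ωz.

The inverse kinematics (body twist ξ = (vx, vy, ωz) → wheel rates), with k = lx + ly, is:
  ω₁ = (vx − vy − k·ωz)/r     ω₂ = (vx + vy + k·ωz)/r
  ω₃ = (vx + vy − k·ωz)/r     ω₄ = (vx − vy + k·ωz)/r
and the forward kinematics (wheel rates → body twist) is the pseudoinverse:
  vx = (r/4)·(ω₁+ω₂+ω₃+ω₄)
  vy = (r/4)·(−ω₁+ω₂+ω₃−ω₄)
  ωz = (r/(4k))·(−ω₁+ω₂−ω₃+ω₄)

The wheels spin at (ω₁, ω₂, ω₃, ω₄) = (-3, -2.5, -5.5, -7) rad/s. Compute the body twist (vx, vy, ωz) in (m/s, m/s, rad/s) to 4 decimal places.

k = lx + ly = 0.25 + 0.12 = 0.3700
ω₁+ω₂+ω₃+ω₄ = -18.0000  →  vx = (0.05/4)·-18.0000 = -0.2250
−ω₁+ω₂+ω₃−ω₄ = 2.0000  →  vy = (0.05/4)·2.0000 = 0.0250
−ω₁+ω₂−ω₃+ω₄ = -1.0000  →  ωz = (0.05/1.4800)·-1.0000 = -0.0338

(-0.2250, 0.0250, -0.0338)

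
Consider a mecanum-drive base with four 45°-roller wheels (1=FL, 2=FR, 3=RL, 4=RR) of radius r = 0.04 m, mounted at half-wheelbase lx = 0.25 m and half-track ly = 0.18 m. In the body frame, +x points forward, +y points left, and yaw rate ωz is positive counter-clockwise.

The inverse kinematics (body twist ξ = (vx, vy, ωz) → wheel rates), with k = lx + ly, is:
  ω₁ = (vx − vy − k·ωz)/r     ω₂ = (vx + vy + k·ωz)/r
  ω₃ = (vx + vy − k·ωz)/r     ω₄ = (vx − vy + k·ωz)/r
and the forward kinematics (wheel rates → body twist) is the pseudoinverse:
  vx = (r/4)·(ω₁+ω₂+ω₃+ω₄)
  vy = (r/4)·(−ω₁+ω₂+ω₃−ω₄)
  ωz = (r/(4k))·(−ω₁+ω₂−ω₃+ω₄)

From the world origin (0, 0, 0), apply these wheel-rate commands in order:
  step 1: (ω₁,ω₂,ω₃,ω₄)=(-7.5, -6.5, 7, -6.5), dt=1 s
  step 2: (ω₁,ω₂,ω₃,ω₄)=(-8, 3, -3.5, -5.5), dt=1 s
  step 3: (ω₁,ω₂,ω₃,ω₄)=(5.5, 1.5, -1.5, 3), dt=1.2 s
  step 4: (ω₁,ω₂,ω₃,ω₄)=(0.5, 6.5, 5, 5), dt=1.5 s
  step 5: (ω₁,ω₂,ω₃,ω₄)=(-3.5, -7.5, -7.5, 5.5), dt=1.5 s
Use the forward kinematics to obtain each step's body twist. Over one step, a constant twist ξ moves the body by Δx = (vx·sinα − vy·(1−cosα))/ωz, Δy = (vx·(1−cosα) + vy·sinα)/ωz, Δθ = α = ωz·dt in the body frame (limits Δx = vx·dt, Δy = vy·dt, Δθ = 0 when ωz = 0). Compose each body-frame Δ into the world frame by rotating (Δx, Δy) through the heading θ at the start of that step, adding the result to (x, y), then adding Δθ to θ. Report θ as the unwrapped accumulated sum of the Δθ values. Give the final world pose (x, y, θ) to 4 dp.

(0.0088, 0.0059, 0.4558)

step 1: ξ=(vx,vy,ωz)=(-0.1350, 0.1450, -0.2907), dt=1.0 → body Δ=(-0.1122, 0.1625, -0.2907) → world pose (-0.1122, 0.1625, -0.2907)
step 2: ξ=(vx,vy,ωz)=(-0.1400, 0.1300, 0.2093), dt=1.0 → body Δ=(-0.1525, 0.1145, 0.2093) → world pose (-0.2255, 0.3158, -0.0814)
step 3: ξ=(vx,vy,ωz)=(0.0850, -0.0850, 0.0116), dt=1.2 → body Δ=(0.1027, -0.1013, 0.0140) → world pose (-0.1314, 0.2065, -0.0674)
step 4: ξ=(vx,vy,ωz)=(0.1700, 0.0600, 0.1395), dt=1.5 → body Δ=(0.2438, 0.1159, 0.2093) → world pose (0.1196, 0.3058, 0.1419)
step 5: ξ=(vx,vy,ωz)=(-0.1300, -0.1700, 0.2093), dt=1.5 → body Δ=(-0.1521, -0.2812, 0.3140) → world pose (0.0088, 0.0059, 0.4558)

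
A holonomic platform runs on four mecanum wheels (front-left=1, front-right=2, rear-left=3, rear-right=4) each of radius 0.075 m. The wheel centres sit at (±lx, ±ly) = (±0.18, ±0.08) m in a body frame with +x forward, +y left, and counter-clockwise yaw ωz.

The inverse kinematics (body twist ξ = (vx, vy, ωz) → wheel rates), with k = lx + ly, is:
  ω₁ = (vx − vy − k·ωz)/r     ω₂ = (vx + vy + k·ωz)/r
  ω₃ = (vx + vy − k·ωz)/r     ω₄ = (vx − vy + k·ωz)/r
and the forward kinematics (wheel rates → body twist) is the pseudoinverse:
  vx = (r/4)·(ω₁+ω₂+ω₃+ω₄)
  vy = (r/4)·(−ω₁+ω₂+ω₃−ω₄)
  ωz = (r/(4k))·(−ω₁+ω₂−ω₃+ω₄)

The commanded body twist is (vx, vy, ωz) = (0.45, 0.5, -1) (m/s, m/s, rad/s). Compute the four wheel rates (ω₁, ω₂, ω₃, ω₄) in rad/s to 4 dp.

(2.8000, 9.2000, 16.1333, -4.1333)

k = lx + ly = 0.18 + 0.08 = 0.2600;  k·ωz = 0.2600·-1 = -0.2600
ω₁ (FL) = (vx − vy − k·ωz)/r = 0.2100/0.075 = 2.8000
ω₂ (FR) = (vx + vy + k·ωz)/r = 0.6900/0.075 = 9.2000
ω₃ (RL) = (vx + vy − k·ωz)/r = 1.2100/0.075 = 16.1333
ω₄ (RR) = (vx − vy + k·ωz)/r = -0.3100/0.075 = -4.1333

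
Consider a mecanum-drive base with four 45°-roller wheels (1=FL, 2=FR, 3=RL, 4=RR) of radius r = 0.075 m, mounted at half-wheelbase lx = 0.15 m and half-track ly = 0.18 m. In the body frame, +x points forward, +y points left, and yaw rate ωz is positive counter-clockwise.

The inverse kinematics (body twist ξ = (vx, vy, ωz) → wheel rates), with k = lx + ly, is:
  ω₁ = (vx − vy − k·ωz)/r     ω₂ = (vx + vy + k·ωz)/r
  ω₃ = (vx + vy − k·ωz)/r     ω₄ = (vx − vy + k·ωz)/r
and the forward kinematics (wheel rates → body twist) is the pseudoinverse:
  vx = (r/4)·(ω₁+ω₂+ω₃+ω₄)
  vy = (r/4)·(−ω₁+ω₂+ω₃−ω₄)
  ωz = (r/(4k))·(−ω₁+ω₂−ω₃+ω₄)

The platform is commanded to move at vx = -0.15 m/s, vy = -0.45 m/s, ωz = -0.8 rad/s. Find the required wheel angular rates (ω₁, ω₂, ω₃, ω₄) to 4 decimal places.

(7.5200, -11.5200, -4.4800, 0.4800)

k = lx + ly = 0.15 + 0.18 = 0.3300;  k·ωz = 0.3300·-0.8 = -0.2640
ω₁ (FL) = (vx − vy − k·ωz)/r = 0.5640/0.075 = 7.5200
ω₂ (FR) = (vx + vy + k·ωz)/r = -0.8640/0.075 = -11.5200
ω₃ (RL) = (vx + vy − k·ωz)/r = -0.3360/0.075 = -4.4800
ω₄ (RR) = (vx − vy + k·ωz)/r = 0.0360/0.075 = 0.4800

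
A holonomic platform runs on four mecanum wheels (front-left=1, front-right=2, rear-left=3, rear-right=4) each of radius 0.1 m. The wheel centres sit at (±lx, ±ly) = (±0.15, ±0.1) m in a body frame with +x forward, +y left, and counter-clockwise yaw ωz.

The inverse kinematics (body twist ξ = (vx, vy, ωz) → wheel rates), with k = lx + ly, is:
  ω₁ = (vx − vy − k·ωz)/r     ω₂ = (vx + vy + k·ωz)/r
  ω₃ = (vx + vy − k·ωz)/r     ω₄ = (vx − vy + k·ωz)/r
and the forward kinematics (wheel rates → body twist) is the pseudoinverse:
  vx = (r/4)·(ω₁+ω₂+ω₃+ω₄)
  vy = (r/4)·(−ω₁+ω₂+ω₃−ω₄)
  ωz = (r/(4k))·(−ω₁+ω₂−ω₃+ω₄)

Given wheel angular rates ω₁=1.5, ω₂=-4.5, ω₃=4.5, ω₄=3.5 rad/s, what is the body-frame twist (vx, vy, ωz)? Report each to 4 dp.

(0.1250, -0.1250, -0.7000)

k = lx + ly = 0.15 + 0.1 = 0.2500
ω₁+ω₂+ω₃+ω₄ = 5.0000  →  vx = (0.1/4)·5.0000 = 0.1250
−ω₁+ω₂+ω₃−ω₄ = -5.0000  →  vy = (0.1/4)·-5.0000 = -0.1250
−ω₁+ω₂−ω₃+ω₄ = -7.0000  →  ωz = (0.1/1.0000)·-7.0000 = -0.7000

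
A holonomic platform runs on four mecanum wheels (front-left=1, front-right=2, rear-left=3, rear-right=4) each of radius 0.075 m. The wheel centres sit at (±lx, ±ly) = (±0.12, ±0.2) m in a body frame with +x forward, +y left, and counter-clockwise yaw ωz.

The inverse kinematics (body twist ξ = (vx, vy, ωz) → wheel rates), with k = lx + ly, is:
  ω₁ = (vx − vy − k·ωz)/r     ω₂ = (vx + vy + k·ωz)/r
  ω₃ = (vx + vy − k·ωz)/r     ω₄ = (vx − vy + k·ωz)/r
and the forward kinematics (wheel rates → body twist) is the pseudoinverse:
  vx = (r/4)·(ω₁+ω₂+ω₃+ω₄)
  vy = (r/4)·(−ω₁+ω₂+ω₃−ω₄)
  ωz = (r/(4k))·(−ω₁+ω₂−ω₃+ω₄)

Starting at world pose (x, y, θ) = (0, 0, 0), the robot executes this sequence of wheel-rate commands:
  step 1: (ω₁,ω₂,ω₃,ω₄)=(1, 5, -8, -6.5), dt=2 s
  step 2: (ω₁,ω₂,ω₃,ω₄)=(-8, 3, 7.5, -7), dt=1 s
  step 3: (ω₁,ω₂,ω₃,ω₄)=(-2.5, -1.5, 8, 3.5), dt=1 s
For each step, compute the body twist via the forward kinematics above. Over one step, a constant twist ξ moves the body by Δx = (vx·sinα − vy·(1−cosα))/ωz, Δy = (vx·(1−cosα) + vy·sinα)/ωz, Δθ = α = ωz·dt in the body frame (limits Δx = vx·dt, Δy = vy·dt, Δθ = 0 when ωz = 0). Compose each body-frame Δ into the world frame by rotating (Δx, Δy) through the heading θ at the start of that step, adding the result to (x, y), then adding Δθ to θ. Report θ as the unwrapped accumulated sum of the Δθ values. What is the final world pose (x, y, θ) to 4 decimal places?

(-0.5462, 0.4972, 0.2344)

step 1: ξ=(vx,vy,ωz)=(-0.1594, 0.0469, 0.3223), dt=2.0 → body Δ=(-0.3263, -0.0118, 0.6445) → world pose (-0.3263, -0.0118, 0.6445)
step 2: ξ=(vx,vy,ωz)=(-0.0844, 0.4781, -0.2051), dt=1.0 → body Δ=(-0.0349, 0.4834, -0.2051) → world pose (-0.6447, 0.3536, 0.4395)
step 3: ξ=(vx,vy,ωz)=(0.1406, 0.1031, -0.2051), dt=1.0 → body Δ=(0.1502, 0.0880, -0.2051) → world pose (-0.5462, 0.4972, 0.2344)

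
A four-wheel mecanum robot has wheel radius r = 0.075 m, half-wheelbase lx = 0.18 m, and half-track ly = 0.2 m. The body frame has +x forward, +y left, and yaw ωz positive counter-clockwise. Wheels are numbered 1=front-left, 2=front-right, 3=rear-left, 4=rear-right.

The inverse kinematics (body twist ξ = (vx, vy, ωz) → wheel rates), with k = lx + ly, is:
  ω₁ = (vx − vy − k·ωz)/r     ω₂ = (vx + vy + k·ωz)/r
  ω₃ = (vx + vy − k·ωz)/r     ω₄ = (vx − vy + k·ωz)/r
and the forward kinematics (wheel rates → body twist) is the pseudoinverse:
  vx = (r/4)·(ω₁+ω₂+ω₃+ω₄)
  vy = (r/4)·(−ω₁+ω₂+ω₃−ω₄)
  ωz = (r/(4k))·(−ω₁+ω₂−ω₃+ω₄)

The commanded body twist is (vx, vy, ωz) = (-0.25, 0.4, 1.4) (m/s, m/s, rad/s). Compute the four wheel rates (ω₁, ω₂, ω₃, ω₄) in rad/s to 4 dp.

k = lx + ly = 0.18 + 0.2 = 0.3800;  k·ωz = 0.3800·1.4 = 0.5320
ω₁ (FL) = (vx − vy − k·ωz)/r = -1.1820/0.075 = -15.7600
ω₂ (FR) = (vx + vy + k·ωz)/r = 0.6820/0.075 = 9.0933
ω₃ (RL) = (vx + vy − k·ωz)/r = -0.3820/0.075 = -5.0933
ω₄ (RR) = (vx − vy + k·ωz)/r = -0.1180/0.075 = -1.5733

(-15.7600, 9.0933, -5.0933, -1.5733)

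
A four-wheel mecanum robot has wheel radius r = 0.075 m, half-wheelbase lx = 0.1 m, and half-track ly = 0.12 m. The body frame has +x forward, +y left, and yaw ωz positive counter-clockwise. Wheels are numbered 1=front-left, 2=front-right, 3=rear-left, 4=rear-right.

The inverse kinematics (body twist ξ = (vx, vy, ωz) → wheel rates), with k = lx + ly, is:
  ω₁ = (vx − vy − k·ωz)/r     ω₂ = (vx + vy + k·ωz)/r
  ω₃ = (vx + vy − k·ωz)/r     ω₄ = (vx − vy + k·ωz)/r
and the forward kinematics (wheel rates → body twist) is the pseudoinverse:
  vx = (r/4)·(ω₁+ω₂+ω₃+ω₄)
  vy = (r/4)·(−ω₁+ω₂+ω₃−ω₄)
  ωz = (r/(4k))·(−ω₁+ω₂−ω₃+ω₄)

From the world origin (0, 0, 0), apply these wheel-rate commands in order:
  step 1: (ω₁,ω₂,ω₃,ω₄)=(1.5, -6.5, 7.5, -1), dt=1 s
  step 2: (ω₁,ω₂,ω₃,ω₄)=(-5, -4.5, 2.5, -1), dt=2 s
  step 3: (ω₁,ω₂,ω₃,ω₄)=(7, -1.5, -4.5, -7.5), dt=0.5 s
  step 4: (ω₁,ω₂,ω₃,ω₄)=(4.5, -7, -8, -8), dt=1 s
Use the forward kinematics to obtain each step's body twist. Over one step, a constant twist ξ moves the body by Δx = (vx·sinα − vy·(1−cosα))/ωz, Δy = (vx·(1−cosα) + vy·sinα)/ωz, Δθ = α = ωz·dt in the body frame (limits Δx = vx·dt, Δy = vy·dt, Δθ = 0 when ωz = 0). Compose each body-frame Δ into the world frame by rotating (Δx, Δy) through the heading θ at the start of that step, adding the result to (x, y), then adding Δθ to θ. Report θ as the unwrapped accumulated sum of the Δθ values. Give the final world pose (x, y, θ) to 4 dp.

(0.4647, 0.6318, -3.3878)

step 1: ξ=(vx,vy,ωz)=(0.0281, 0.0094, -1.4062), dt=1.0 → body Δ=(0.0253, -0.0101, -1.4062) → world pose (0.0253, -0.0101, -1.4062)
step 2: ξ=(vx,vy,ωz)=(-0.1500, 0.0750, -0.2557), dt=2.0 → body Δ=(-0.2496, 0.2186, -0.5114) → world pose (0.2001, 0.2719, -1.9176)
step 3: ξ=(vx,vy,ωz)=(-0.1219, -0.1031, -0.9801), dt=0.5 → body Δ=(-0.0709, -0.0349, -0.4901) → world pose (0.1914, 0.3504, -2.4077)
step 4: ξ=(vx,vy,ωz)=(-0.3469, -0.2156, -0.9801), dt=1.0 → body Δ=(-0.3914, -0.0259, -0.9801) → world pose (0.4647, 0.6318, -3.3878)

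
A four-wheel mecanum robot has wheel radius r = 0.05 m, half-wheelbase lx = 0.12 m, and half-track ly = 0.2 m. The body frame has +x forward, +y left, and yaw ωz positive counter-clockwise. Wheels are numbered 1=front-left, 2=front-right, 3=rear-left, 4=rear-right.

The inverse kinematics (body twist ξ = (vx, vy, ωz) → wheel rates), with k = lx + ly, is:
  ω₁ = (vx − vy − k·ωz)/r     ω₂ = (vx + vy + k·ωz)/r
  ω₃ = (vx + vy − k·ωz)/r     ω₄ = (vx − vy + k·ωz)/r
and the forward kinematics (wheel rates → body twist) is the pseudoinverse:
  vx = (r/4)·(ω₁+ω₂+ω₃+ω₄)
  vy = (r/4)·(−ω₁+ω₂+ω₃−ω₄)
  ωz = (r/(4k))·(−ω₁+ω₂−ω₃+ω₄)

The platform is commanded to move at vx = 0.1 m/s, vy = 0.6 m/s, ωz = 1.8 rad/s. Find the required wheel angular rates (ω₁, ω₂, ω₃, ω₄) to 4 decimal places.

(-21.5200, 25.5200, 2.4800, 1.5200)

k = lx + ly = 0.12 + 0.2 = 0.3200;  k·ωz = 0.3200·1.8 = 0.5760
ω₁ (FL) = (vx − vy − k·ωz)/r = -1.0760/0.05 = -21.5200
ω₂ (FR) = (vx + vy + k·ωz)/r = 1.2760/0.05 = 25.5200
ω₃ (RL) = (vx + vy − k·ωz)/r = 0.1240/0.05 = 2.4800
ω₄ (RR) = (vx − vy + k·ωz)/r = 0.0760/0.05 = 1.5200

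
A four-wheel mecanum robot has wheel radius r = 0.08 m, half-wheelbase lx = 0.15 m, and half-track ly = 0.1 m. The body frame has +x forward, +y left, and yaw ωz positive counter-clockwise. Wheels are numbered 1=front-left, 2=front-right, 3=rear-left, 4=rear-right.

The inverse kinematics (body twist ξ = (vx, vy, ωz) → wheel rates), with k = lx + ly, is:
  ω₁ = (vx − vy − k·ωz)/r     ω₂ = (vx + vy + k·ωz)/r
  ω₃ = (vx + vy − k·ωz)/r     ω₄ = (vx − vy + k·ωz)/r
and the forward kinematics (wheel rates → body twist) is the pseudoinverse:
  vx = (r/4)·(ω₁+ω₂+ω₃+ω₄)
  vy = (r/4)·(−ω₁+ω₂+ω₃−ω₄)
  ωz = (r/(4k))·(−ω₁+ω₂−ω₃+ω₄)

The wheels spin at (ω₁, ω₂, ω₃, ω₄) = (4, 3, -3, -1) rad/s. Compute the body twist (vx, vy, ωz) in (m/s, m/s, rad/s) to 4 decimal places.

(0.0600, -0.0600, 0.0800)

k = lx + ly = 0.15 + 0.1 = 0.2500
ω₁+ω₂+ω₃+ω₄ = 3.0000  →  vx = (0.08/4)·3.0000 = 0.0600
−ω₁+ω₂+ω₃−ω₄ = -3.0000  →  vy = (0.08/4)·-3.0000 = -0.0600
−ω₁+ω₂−ω₃+ω₄ = 1.0000  →  ωz = (0.08/1.0000)·1.0000 = 0.0800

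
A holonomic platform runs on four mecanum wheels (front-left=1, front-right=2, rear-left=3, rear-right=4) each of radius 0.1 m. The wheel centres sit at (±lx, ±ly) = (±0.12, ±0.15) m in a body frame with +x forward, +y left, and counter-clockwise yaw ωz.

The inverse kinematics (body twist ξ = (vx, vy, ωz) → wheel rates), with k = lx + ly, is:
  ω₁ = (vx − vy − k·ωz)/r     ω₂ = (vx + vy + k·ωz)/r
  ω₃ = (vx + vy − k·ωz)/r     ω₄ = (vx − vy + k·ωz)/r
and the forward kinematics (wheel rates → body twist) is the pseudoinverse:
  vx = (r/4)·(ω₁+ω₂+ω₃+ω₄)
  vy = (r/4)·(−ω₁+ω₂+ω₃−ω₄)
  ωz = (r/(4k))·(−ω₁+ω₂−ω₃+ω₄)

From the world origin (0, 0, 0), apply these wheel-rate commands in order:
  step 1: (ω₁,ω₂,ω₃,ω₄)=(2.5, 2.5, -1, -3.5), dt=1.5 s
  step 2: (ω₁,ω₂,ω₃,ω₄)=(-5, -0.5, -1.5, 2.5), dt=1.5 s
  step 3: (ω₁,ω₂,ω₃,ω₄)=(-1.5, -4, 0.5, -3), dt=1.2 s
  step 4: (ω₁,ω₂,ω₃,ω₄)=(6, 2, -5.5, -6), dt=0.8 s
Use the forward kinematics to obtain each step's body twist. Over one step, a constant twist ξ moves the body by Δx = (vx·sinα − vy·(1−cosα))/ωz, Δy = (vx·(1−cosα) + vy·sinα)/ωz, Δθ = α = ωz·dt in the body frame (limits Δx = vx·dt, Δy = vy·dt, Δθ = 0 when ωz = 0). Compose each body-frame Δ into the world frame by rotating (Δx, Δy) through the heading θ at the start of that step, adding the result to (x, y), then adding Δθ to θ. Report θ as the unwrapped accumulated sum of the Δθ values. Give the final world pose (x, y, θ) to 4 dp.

(-0.4147, -0.0893, -0.1667)

step 1: ξ=(vx,vy,ωz)=(0.0125, 0.0625, -0.2315), dt=1.5 → body Δ=(0.0345, 0.0887, -0.3472) → world pose (0.0345, 0.0887, -0.3472)
step 2: ξ=(vx,vy,ωz)=(-0.1125, 0.0125, 0.7870), dt=1.5 → body Δ=(-0.1420, -0.0739, 1.1806) → world pose (-0.1242, 0.0675, 0.8333)
step 3: ξ=(vx,vy,ωz)=(-0.2000, 0.0250, -0.5556), dt=1.2 → body Δ=(-0.2130, 0.1049, -0.6667) → world pose (-0.3451, -0.0196, 0.1667)
step 4: ξ=(vx,vy,ωz)=(-0.0875, -0.0875, -0.4167), dt=0.8 → body Δ=(-0.0803, -0.0572, -0.3333) → world pose (-0.4147, -0.0893, -0.1667)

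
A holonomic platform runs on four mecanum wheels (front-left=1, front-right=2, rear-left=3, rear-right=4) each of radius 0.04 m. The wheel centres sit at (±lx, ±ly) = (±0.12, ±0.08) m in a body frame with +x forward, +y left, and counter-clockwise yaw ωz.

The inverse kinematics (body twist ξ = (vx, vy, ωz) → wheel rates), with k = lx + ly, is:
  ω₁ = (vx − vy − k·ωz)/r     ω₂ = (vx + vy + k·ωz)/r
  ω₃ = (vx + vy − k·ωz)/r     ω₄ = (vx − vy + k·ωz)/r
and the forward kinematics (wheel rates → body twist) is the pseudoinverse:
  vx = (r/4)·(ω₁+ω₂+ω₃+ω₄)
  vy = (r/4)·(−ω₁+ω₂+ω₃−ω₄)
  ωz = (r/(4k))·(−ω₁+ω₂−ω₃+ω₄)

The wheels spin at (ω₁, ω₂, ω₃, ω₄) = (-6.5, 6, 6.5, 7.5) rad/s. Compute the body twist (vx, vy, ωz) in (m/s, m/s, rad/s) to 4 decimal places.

k = lx + ly = 0.12 + 0.08 = 0.2000
ω₁+ω₂+ω₃+ω₄ = 13.5000  →  vx = (0.04/4)·13.5000 = 0.1350
−ω₁+ω₂+ω₃−ω₄ = 11.5000  →  vy = (0.04/4)·11.5000 = 0.1150
−ω₁+ω₂−ω₃+ω₄ = 13.5000  →  ωz = (0.04/0.8000)·13.5000 = 0.6750

(0.1350, 0.1150, 0.6750)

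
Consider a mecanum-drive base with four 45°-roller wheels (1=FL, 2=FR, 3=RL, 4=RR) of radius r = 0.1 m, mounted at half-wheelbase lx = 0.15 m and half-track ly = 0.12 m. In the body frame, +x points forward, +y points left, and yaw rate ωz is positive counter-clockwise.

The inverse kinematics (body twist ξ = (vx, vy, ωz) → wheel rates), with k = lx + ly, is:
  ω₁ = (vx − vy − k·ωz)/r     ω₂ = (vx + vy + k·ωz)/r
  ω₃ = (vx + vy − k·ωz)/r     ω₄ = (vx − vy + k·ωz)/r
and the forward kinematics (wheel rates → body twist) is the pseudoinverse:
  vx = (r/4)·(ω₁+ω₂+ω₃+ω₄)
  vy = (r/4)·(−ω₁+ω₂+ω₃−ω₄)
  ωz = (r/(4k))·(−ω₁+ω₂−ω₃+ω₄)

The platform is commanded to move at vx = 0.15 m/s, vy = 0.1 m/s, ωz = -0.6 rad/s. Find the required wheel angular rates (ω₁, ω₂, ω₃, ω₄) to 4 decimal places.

k = lx + ly = 0.15 + 0.12 = 0.2700;  k·ωz = 0.2700·-0.6 = -0.1620
ω₁ (FL) = (vx − vy − k·ωz)/r = 0.2120/0.1 = 2.1200
ω₂ (FR) = (vx + vy + k·ωz)/r = 0.0880/0.1 = 0.8800
ω₃ (RL) = (vx + vy − k·ωz)/r = 0.4120/0.1 = 4.1200
ω₄ (RR) = (vx − vy + k·ωz)/r = -0.1120/0.1 = -1.1200

(2.1200, 0.8800, 4.1200, -1.1200)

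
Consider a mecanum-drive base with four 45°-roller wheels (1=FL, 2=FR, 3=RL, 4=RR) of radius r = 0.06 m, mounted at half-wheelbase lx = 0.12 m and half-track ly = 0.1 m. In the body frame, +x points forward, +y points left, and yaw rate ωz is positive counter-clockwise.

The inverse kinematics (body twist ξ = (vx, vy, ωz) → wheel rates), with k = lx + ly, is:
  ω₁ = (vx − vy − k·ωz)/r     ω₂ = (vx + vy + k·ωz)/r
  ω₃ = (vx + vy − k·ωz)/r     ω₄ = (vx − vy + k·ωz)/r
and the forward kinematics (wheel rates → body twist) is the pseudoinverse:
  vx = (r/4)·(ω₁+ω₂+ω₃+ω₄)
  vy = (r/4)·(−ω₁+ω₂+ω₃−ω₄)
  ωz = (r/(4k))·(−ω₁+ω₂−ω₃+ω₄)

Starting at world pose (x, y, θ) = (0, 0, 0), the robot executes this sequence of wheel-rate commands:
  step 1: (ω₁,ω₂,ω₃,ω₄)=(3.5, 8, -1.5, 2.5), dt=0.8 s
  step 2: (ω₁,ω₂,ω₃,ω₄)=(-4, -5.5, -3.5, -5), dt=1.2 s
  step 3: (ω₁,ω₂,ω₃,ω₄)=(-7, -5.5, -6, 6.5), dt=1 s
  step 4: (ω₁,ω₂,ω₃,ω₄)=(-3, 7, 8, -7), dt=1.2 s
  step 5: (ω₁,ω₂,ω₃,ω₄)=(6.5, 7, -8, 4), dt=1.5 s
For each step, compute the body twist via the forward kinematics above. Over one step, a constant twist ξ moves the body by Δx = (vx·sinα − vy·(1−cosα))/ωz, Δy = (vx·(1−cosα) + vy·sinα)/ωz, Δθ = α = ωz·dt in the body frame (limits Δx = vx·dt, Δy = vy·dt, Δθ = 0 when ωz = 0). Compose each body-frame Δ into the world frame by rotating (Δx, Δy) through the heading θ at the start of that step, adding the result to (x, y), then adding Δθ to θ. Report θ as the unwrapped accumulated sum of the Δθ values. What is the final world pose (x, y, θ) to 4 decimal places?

step 1: ξ=(vx,vy,ωz)=(0.1875, 0.0075, 0.5795), dt=0.8 → body Δ=(0.1433, 0.0399, 0.4636) → world pose (0.1433, 0.0399, 0.4636)
step 2: ξ=(vx,vy,ωz)=(-0.2700, 0.0000, -0.2045), dt=1.2 → body Δ=(-0.3208, 0.0396, -0.2455) → world pose (-0.1613, -0.0681, 0.2182)
step 3: ξ=(vx,vy,ωz)=(-0.1800, -0.1650, 0.9545), dt=1.0 → body Δ=(-0.0809, -0.2206, 0.9545) → world pose (-0.1925, -0.3010, 1.1727)
step 4: ξ=(vx,vy,ωz)=(0.0750, 0.3750, -0.3409), dt=1.2 → body Δ=(0.1783, 0.4194, -0.4091) → world pose (-0.5100, 0.0259, 0.7636)
step 5: ξ=(vx,vy,ωz)=(0.1425, -0.1725, 0.8523), dt=1.5 → body Δ=(0.3042, -0.0748, 1.2784) → world pose (-0.2386, 0.1822, 2.0420)

(-0.2386, 0.1822, 2.0420)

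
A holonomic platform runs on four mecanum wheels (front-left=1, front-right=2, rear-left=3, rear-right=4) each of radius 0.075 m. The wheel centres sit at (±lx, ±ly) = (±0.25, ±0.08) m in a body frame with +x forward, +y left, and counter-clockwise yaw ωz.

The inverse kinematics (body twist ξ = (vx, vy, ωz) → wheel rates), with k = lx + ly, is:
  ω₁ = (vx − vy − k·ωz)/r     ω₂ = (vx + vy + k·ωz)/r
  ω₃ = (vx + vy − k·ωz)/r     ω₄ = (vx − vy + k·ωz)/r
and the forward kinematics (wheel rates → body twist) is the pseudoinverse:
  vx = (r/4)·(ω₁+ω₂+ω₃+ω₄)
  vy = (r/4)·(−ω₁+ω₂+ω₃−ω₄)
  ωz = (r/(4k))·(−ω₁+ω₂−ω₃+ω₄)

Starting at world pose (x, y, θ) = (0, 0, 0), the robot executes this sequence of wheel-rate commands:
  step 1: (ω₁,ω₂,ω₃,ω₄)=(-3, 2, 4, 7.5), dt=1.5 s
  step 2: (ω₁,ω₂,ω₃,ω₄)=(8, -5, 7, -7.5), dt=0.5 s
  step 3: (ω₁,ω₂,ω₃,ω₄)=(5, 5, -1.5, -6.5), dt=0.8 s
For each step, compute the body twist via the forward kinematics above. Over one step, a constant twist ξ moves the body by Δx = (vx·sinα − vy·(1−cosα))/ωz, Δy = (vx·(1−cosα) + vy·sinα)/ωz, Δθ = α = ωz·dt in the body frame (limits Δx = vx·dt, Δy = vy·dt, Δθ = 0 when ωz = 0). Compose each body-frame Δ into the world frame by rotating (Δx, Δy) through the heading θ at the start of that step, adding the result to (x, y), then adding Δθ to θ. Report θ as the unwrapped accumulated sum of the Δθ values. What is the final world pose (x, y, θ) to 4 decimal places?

(0.3148, 0.2301, -0.2841)

step 1: ξ=(vx,vy,ωz)=(0.1969, 0.0281, 0.4830), dt=1.5 → body Δ=(0.2555, 0.1410, 0.7244) → world pose (0.2555, 0.1410, 0.7244)
step 2: ξ=(vx,vy,ωz)=(0.0469, 0.0281, -1.5625), dt=0.5 → body Δ=(0.0263, 0.0040, -0.7812) → world pose (0.2726, 0.1614, -0.0568)
step 3: ξ=(vx,vy,ωz)=(0.0375, 0.0938, -0.2841), dt=0.8 → body Δ=(0.0382, 0.0710, -0.2273) → world pose (0.3148, 0.2301, -0.2841)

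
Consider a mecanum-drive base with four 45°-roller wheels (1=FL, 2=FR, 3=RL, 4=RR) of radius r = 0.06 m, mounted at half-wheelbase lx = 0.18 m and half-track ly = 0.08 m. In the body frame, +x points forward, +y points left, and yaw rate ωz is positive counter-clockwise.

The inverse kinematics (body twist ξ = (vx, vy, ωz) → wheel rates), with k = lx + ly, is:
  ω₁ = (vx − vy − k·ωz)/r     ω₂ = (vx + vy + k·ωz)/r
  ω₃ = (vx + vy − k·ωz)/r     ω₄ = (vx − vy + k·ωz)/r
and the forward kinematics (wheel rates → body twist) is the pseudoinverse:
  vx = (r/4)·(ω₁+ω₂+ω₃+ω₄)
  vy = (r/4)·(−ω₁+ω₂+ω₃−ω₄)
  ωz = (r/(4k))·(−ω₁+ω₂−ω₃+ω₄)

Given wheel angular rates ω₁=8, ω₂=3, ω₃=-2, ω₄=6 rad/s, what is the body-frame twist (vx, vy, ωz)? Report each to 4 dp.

k = lx + ly = 0.18 + 0.08 = 0.2600
ω₁+ω₂+ω₃+ω₄ = 15.0000  →  vx = (0.06/4)·15.0000 = 0.2250
−ω₁+ω₂+ω₃−ω₄ = -13.0000  →  vy = (0.06/4)·-13.0000 = -0.1950
−ω₁+ω₂−ω₃+ω₄ = 3.0000  →  ωz = (0.06/1.0400)·3.0000 = 0.1731

(0.2250, -0.1950, 0.1731)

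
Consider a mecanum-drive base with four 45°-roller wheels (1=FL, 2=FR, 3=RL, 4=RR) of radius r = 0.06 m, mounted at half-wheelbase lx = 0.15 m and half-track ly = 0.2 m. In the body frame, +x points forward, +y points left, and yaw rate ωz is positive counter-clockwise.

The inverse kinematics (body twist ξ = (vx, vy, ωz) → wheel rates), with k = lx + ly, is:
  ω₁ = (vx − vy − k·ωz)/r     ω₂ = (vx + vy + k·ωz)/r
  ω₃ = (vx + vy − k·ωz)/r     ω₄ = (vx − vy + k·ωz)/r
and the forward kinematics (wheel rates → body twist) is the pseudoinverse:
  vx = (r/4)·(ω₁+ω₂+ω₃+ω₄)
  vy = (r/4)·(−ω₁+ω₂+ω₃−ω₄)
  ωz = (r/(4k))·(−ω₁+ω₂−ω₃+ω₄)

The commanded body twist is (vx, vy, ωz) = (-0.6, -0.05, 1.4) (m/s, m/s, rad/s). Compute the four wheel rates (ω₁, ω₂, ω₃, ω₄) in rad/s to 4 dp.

(-17.3333, -2.6667, -19.0000, -1.0000)

k = lx + ly = 0.15 + 0.2 = 0.3500;  k·ωz = 0.3500·1.4 = 0.4900
ω₁ (FL) = (vx − vy − k·ωz)/r = -1.0400/0.06 = -17.3333
ω₂ (FR) = (vx + vy + k·ωz)/r = -0.1600/0.06 = -2.6667
ω₃ (RL) = (vx + vy − k·ωz)/r = -1.1400/0.06 = -19.0000
ω₄ (RR) = (vx − vy + k·ωz)/r = -0.0600/0.06 = -1.0000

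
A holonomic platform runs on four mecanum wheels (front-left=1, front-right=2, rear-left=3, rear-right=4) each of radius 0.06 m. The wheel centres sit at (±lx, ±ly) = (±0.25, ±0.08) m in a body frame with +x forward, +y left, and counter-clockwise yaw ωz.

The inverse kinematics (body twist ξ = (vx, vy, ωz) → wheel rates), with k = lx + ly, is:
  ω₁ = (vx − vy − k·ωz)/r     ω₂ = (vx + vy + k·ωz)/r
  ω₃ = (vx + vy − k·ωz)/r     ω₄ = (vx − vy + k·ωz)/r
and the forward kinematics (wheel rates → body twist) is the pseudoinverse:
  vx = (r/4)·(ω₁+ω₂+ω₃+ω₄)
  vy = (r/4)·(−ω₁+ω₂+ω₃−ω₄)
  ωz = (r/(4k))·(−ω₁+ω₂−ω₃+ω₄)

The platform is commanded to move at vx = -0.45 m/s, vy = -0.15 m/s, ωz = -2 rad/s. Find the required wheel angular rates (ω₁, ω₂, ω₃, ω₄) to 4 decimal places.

k = lx + ly = 0.25 + 0.08 = 0.3300;  k·ωz = 0.3300·-2 = -0.6600
ω₁ (FL) = (vx − vy − k·ωz)/r = 0.3600/0.06 = 6.0000
ω₂ (FR) = (vx + vy + k·ωz)/r = -1.2600/0.06 = -21.0000
ω₃ (RL) = (vx + vy − k·ωz)/r = 0.0600/0.06 = 1.0000
ω₄ (RR) = (vx − vy + k·ωz)/r = -0.9600/0.06 = -16.0000

(6.0000, -21.0000, 1.0000, -16.0000)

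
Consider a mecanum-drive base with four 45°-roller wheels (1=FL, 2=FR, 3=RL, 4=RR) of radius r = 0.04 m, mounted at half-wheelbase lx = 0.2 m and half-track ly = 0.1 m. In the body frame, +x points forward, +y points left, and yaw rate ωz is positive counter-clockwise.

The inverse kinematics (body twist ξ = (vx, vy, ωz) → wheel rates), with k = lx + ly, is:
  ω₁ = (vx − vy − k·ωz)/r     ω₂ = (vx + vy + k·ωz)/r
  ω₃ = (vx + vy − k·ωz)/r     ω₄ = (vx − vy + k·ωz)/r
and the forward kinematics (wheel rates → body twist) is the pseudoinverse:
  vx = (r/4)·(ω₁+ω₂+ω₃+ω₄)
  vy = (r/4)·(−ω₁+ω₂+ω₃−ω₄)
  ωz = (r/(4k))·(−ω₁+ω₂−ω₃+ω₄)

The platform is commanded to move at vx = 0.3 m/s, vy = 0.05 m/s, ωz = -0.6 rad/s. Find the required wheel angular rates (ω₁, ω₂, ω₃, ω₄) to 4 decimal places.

k = lx + ly = 0.2 + 0.1 = 0.3000;  k·ωz = 0.3000·-0.6 = -0.1800
ω₁ (FL) = (vx − vy − k·ωz)/r = 0.4300/0.04 = 10.7500
ω₂ (FR) = (vx + vy + k·ωz)/r = 0.1700/0.04 = 4.2500
ω₃ (RL) = (vx + vy − k·ωz)/r = 0.5300/0.04 = 13.2500
ω₄ (RR) = (vx − vy + k·ωz)/r = 0.0700/0.04 = 1.7500

(10.7500, 4.2500, 13.2500, 1.7500)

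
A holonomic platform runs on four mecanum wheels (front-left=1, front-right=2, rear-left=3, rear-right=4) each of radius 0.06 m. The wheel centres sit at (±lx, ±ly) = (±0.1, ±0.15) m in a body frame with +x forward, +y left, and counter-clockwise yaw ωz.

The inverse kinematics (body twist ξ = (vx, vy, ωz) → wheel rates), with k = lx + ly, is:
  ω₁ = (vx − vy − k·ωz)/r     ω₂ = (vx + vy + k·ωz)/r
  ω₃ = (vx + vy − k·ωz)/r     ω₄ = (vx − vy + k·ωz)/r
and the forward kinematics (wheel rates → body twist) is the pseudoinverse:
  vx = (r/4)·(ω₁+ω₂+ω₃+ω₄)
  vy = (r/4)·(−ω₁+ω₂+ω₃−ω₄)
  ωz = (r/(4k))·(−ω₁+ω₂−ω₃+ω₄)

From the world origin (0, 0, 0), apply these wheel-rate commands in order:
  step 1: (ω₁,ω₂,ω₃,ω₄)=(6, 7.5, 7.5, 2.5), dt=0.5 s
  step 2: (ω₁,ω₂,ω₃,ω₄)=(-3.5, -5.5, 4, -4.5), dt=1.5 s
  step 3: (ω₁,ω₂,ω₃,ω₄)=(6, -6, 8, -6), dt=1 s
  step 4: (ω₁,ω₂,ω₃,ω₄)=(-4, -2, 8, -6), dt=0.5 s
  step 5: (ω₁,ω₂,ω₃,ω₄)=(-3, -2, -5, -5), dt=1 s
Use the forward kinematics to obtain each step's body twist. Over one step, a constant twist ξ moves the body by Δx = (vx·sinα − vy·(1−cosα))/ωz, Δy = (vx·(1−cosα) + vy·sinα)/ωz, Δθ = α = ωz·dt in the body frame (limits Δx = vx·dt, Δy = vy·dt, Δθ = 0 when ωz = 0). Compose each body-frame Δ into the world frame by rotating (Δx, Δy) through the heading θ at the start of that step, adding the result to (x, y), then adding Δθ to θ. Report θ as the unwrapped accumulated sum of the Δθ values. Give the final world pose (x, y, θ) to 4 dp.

step 1: ξ=(vx,vy,ωz)=(0.3525, 0.0975, -0.2100), dt=0.5 → body Δ=(0.1785, 0.0394, -0.1050) → world pose (0.1785, 0.0394, -0.1050)
step 2: ξ=(vx,vy,ωz)=(-0.1425, 0.0975, -0.6300), dt=1.5 → body Δ=(-0.1192, 0.2191, -0.9450) → world pose (0.0829, 0.2698, -1.0500)
step 3: ξ=(vx,vy,ωz)=(0.0300, 0.0300, -1.5600), dt=1.0 → body Δ=(0.0383, 0.0002, -1.5600) → world pose (0.1021, 0.2368, -2.6100)
step 4: ξ=(vx,vy,ωz)=(-0.0600, 0.2400, -0.7200), dt=0.5 → body Δ=(-0.0080, 0.1228, -0.3600) → world pose (0.1712, 0.1350, -2.9700)
step 5: ξ=(vx,vy,ωz)=(-0.2250, 0.0150, 0.0600), dt=1.0 → body Δ=(-0.2253, 0.0082, 0.0600) → world pose (0.3946, 0.1653, -2.9100)

(0.3946, 0.1653, -2.9100)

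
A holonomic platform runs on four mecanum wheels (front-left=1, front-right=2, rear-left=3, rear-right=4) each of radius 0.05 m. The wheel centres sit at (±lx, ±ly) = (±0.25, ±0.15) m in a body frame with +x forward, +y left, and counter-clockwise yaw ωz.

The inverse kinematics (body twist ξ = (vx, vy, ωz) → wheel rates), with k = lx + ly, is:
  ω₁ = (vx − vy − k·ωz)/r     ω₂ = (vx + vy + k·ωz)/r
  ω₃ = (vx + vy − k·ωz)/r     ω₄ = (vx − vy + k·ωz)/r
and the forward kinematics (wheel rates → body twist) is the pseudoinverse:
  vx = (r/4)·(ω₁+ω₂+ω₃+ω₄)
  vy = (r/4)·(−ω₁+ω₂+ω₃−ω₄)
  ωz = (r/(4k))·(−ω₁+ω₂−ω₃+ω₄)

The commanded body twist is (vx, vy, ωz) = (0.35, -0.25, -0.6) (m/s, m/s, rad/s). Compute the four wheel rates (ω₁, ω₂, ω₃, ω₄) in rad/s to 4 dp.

k = lx + ly = 0.25 + 0.15 = 0.4000;  k·ωz = 0.4000·-0.6 = -0.2400
ω₁ (FL) = (vx − vy − k·ωz)/r = 0.8400/0.05 = 16.8000
ω₂ (FR) = (vx + vy + k·ωz)/r = -0.1400/0.05 = -2.8000
ω₃ (RL) = (vx + vy − k·ωz)/r = 0.3400/0.05 = 6.8000
ω₄ (RR) = (vx − vy + k·ωz)/r = 0.3600/0.05 = 7.2000

(16.8000, -2.8000, 6.8000, 7.2000)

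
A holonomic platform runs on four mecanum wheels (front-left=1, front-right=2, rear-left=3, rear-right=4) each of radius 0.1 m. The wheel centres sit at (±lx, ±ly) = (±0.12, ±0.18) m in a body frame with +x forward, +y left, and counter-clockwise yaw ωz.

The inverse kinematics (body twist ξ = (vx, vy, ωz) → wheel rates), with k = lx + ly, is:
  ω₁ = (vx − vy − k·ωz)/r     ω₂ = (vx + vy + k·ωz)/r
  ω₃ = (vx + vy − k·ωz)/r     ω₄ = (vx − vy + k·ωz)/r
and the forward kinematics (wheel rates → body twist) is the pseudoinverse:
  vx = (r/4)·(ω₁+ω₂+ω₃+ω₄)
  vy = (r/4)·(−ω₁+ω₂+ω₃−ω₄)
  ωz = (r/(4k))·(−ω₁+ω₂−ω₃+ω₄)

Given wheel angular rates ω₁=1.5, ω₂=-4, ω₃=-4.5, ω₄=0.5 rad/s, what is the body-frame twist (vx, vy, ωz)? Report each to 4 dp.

(-0.1625, -0.2625, -0.0417)

k = lx + ly = 0.12 + 0.18 = 0.3000
ω₁+ω₂+ω₃+ω₄ = -6.5000  →  vx = (0.1/4)·-6.5000 = -0.1625
−ω₁+ω₂+ω₃−ω₄ = -10.5000  →  vy = (0.1/4)·-10.5000 = -0.2625
−ω₁+ω₂−ω₃+ω₄ = -0.5000  →  ωz = (0.1/1.2000)·-0.5000 = -0.0417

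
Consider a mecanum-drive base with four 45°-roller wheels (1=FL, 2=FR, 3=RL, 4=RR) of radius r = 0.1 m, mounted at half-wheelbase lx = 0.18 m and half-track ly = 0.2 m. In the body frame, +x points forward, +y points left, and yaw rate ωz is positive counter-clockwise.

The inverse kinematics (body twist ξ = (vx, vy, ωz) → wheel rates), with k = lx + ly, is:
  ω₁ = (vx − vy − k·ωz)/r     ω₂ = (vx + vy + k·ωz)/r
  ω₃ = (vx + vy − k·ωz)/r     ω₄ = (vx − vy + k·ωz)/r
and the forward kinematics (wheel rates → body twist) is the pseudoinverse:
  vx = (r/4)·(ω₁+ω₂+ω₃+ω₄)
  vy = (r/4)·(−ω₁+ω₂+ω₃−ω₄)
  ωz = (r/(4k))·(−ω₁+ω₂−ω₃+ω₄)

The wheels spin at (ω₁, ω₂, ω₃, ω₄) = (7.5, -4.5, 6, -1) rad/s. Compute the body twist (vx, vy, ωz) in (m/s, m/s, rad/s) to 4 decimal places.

k = lx + ly = 0.18 + 0.2 = 0.3800
ω₁+ω₂+ω₃+ω₄ = 8.0000  →  vx = (0.1/4)·8.0000 = 0.2000
−ω₁+ω₂+ω₃−ω₄ = -5.0000  →  vy = (0.1/4)·-5.0000 = -0.1250
−ω₁+ω₂−ω₃+ω₄ = -19.0000  →  ωz = (0.1/1.5200)·-19.0000 = -1.2500

(0.2000, -0.1250, -1.2500)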